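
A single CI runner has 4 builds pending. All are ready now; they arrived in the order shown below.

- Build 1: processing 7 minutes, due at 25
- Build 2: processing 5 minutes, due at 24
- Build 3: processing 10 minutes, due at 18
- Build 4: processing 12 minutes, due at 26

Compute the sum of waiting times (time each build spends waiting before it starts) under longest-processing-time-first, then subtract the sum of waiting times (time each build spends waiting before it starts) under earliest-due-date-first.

16

LPT (decreasing processing time): Build 4 Build 3 Build 1 Build 2.
Build 4: waits 0, runs 0→12
Build 3: waits 12, runs 12→22
Build 1: waits 22, runs 22→29
Build 2: waits 29, runs 29→34
Sum = 0+12+22+29 = 63.
EDD (increasing due date): Build 3 Build 2 Build 1 Build 4.
Build 3: waits 0, runs 0→10
Build 2: waits 10, runs 10→15
Build 1: waits 15, runs 15→22
Build 4: waits 22, runs 22→34
Sum = 0+10+15+22 = 47.
Difference = 63 − 47 = 16.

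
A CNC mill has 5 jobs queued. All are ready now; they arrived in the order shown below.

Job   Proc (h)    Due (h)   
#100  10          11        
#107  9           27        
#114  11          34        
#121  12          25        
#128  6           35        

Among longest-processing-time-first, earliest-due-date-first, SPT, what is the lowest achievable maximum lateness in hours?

13

LPT (decreasing processing time): #121 #114 #100 #107 #128.
#121: 0→12, due 25, lateness -13
#114: 12→23, due 34, lateness -11
#100: 23→33, due 11, lateness 22
#107: 33→42, due 27, lateness 15
#128: 42→48, due 35, lateness 13
Maximum = 22.
EDD (increasing due date): #100 #121 #107 #114 #128.
#100: 0→10, due 11, lateness -1
#121: 10→22, due 25, lateness -3
#107: 22→31, due 27, lateness 4
#114: 31→42, due 34, lateness 8
#128: 42→48, due 35, lateness 13
Maximum = 13.
SPT (increasing processing time): #128 #107 #100 #114 #121.
#128: 0→6, due 35, lateness -29
#107: 6→15, due 27, lateness -12
#100: 15→25, due 11, lateness 14
#114: 25→36, due 34, lateness 2
#121: 36→48, due 25, lateness 23
Maximum = 23.
LPT 22, EDD 13, SPT 23 → minimum 13.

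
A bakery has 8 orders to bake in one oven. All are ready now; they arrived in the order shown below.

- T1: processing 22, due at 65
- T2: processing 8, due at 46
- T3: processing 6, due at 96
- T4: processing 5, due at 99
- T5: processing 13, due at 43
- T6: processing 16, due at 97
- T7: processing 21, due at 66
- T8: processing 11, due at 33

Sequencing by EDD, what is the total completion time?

EDD (increasing due date): T8 T5 T2 T1 T7 T3 T6 T4.
T8: 0→11
T5: 11→24
T2: 24→32
T1: 32→54
T7: 54→75
T3: 75→81
T6: 81→97
T4: 97→102
Sum = 11+24+32+54+75+81+97+102 = 476.

476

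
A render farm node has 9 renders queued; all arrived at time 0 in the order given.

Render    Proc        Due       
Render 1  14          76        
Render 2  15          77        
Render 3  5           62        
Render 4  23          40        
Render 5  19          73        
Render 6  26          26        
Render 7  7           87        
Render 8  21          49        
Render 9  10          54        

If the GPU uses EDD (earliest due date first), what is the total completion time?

805

EDD (increasing due date): Render 6 Render 4 Render 8 Render 9 Render 3 Render 5 Render 1 Render 2 Render 7.
Render 6: 0→26
Render 4: 26→49
Render 8: 49→70
Render 9: 70→80
Render 3: 80→85
Render 5: 85→104
Render 1: 104→118
Render 2: 118→133
Render 7: 133→140
Sum = 26+49+70+80+85+104+118+133+140 = 805.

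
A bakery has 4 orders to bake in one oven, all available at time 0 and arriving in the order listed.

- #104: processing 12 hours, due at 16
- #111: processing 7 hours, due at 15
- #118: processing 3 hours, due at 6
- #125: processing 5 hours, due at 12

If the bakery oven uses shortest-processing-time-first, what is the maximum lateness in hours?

SPT (increasing processing time): #118 #125 #111 #104.
#118: 0→3, due 6, lateness -3
#125: 3→8, due 12, lateness -4
#111: 8→15, due 15, lateness 0
#104: 15→27, due 16, lateness 11
Maximum = 11.

11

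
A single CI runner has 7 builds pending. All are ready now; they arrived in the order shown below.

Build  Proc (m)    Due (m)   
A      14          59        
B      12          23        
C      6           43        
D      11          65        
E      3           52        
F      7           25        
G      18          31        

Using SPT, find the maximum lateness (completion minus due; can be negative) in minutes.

40

SPT (increasing processing time): E C F D B A G.
E: 0→3, due 52, lateness -49
C: 3→9, due 43, lateness -34
F: 9→16, due 25, lateness -9
D: 16→27, due 65, lateness -38
B: 27→39, due 23, lateness 16
A: 39→53, due 59, lateness -6
G: 53→71, due 31, lateness 40
Maximum = 40.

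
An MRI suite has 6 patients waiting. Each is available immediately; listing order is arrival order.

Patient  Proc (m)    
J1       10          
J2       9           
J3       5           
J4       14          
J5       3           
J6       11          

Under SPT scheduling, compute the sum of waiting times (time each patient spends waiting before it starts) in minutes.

SPT (increasing processing time): J5 J3 J2 J1 J6 J4.
J5: waits 0, runs 0→3
J3: waits 3, runs 3→8
J2: waits 8, runs 8→17
J1: waits 17, runs 17→27
J6: waits 27, runs 27→38
J4: waits 38, runs 38→52
Sum = 0+3+8+17+27+38 = 93.

93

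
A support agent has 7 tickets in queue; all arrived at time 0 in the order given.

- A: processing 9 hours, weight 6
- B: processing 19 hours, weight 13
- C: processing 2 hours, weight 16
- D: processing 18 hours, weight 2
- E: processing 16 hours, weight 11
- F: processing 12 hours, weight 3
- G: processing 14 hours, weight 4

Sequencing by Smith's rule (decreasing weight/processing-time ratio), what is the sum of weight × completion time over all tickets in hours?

WSPT (decreasing weight/processing-time ratio): C E B A G F D.
C: finishes 2, weight 16, w·C = 32
E: finishes 18, weight 11, w·C = 198
B: finishes 37, weight 13, w·C = 481
A: finishes 46, weight 6, w·C = 276
G: finishes 60, weight 4, w·C = 240
F: finishes 72, weight 3, w·C = 216
D: finishes 90, weight 2, w·C = 180
Sum = 32+198+481+276+240+216+180 = 1623.

1623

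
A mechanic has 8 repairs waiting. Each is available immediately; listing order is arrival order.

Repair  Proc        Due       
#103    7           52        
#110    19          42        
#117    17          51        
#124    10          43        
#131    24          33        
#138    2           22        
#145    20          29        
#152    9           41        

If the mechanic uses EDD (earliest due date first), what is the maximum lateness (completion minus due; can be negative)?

EDD (increasing due date): #138 #145 #131 #152 #110 #124 #117 #103.
#138: 0→2, due 22, lateness -20
#145: 2→22, due 29, lateness -7
#131: 22→46, due 33, lateness 13
#152: 46→55, due 41, lateness 14
#110: 55→74, due 42, lateness 32
#124: 74→84, due 43, lateness 41
#117: 84→101, due 51, lateness 50
#103: 101→108, due 52, lateness 56
Maximum = 56.

56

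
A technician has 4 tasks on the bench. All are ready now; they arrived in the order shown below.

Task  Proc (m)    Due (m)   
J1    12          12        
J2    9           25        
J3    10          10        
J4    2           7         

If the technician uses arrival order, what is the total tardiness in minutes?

47

FIFO (arrival order): J1 J2 J3 J4.
J1: 0→12, due 12, tardiness 0
J2: 12→21, due 25, tardiness 0
J3: 21→31, due 10, tardiness 21
J4: 31→33, due 7, tardiness 26
Sum = 0+0+21+26 = 47.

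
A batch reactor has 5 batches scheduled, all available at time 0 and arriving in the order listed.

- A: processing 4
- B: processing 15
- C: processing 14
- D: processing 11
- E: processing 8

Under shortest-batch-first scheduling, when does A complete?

SPT (increasing processing time): A E D C B.
A: 0→4

4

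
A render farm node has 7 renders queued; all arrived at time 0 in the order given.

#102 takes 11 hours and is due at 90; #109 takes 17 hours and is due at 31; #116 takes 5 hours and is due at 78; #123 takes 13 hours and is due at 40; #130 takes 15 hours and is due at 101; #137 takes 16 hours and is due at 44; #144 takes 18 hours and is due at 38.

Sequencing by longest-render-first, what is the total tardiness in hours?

67

LPT (decreasing processing time): #144 #109 #137 #130 #123 #102 #116.
#144: 0→18, due 38, tardiness 0
#109: 18→35, due 31, tardiness 4
#137: 35→51, due 44, tardiness 7
#130: 51→66, due 101, tardiness 0
#123: 66→79, due 40, tardiness 39
#102: 79→90, due 90, tardiness 0
#116: 90→95, due 78, tardiness 17
Sum = 0+4+7+0+39+0+17 = 67.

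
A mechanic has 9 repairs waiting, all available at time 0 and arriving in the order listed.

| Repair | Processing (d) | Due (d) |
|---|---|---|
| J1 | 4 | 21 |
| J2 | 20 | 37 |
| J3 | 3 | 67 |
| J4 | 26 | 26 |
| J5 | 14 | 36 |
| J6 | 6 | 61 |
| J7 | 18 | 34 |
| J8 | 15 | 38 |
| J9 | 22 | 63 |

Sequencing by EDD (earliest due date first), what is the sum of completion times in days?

679

EDD (increasing due date): J1 J4 J7 J5 J2 J8 J6 J9 J3.
J1: 0→4
J4: 4→30
J7: 30→48
J5: 48→62
J2: 62→82
J8: 82→97
J6: 97→103
J9: 103→125
J3: 125→128
Sum = 4+30+48+62+82+97+103+125+128 = 679.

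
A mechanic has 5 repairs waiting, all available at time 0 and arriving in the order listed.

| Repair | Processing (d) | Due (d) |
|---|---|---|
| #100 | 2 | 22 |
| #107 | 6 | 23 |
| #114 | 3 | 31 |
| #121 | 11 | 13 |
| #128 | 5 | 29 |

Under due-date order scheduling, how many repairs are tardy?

0

EDD (increasing due date): #121 #100 #107 #128 #114.
#121: 0→11, due 13, tardiness 0
#100: 11→13, due 22, tardiness 0
#107: 13→19, due 23, tardiness 0
#128: 19→24, due 29, tardiness 0
#114: 24→27, due 31, tardiness 0
Late repairs: 0.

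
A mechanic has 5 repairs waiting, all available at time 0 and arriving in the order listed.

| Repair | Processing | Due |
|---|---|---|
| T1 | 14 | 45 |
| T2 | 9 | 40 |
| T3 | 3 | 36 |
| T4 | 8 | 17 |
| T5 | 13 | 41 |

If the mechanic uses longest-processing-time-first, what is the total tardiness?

LPT (decreasing processing time): T1 T5 T2 T4 T3.
T1: 0→14, due 45, tardiness 0
T5: 14→27, due 41, tardiness 0
T2: 27→36, due 40, tardiness 0
T4: 36→44, due 17, tardiness 27
T3: 44→47, due 36, tardiness 11
Sum = 0+0+0+27+11 = 38.

38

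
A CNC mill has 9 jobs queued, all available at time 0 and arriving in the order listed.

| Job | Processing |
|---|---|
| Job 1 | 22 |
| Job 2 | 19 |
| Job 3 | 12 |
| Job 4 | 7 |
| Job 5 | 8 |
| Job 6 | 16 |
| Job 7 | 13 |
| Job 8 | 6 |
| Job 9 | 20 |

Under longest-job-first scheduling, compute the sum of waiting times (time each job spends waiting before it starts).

621

LPT (decreasing processing time): Job 1 Job 9 Job 2 Job 6 Job 7 Job 3 Job 5 Job 4 Job 8.
Job 1: waits 0, runs 0→22
Job 9: waits 22, runs 22→42
Job 2: waits 42, runs 42→61
Job 6: waits 61, runs 61→77
Job 7: waits 77, runs 77→90
Job 3: waits 90, runs 90→102
Job 5: waits 102, runs 102→110
Job 4: waits 110, runs 110→117
Job 8: waits 117, runs 117→123
Sum = 0+22+42+61+77+90+102+110+117 = 621.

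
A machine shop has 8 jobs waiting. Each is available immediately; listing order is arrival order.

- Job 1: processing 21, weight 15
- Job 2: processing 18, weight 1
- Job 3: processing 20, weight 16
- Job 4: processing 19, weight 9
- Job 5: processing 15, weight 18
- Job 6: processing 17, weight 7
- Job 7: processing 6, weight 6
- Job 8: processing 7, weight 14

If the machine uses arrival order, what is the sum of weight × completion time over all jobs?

6862

FIFO (arrival order): Job 1 Job 2 Job 3 Job 4 Job 5 Job 6 Job 7 Job 8.
Job 1: finishes 21, weight 15, w·C = 315
Job 2: finishes 39, weight 1, w·C = 39
Job 3: finishes 59, weight 16, w·C = 944
Job 4: finishes 78, weight 9, w·C = 702
Job 5: finishes 93, weight 18, w·C = 1674
Job 6: finishes 110, weight 7, w·C = 770
Job 7: finishes 116, weight 6, w·C = 696
Job 8: finishes 123, weight 14, w·C = 1722
Sum = 315+39+944+702+1674+770+696+1722 = 6862.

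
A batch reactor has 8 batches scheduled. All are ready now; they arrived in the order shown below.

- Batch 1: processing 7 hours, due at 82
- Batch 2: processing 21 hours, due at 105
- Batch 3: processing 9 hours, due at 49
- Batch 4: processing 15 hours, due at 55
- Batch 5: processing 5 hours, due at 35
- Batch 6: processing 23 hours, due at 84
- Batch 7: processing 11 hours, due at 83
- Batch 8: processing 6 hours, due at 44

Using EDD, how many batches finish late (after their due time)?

EDD (increasing due date): Batch 5 Batch 8 Batch 3 Batch 4 Batch 1 Batch 7 Batch 6 Batch 2.
Batch 5: 0→5, due 35, tardiness 0
Batch 8: 5→11, due 44, tardiness 0
Batch 3: 11→20, due 49, tardiness 0
Batch 4: 20→35, due 55, tardiness 0
Batch 1: 35→42, due 82, tardiness 0
Batch 7: 42→53, due 83, tardiness 0
Batch 6: 53→76, due 84, tardiness 0
Batch 2: 76→97, due 105, tardiness 0
Late batches: 0.

0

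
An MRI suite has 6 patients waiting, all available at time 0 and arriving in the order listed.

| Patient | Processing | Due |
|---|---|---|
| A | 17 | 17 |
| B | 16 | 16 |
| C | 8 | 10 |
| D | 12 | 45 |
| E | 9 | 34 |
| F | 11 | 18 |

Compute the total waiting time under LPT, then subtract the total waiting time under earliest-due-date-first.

LPT (decreasing processing time): A B D F E C.
A: waits 0, runs 0→17
B: waits 17, runs 17→33
D: waits 33, runs 33→45
F: waits 45, runs 45→56
E: waits 56, runs 56→65
C: waits 65, runs 65→73
Sum = 0+17+33+45+56+65 = 216.
EDD (increasing due date): C B A F E D.
C: waits 0, runs 0→8
B: waits 8, runs 8→24
A: waits 24, runs 24→41
F: waits 41, runs 41→52
E: waits 52, runs 52→61
D: waits 61, runs 61→73
Sum = 0+8+24+41+52+61 = 186.
Difference = 216 − 186 = 30.

30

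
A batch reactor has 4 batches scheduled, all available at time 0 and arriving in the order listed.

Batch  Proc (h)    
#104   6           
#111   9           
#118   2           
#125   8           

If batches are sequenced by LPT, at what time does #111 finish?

LPT (decreasing processing time): #111 #125 #104 #118.
#111: 0→9

9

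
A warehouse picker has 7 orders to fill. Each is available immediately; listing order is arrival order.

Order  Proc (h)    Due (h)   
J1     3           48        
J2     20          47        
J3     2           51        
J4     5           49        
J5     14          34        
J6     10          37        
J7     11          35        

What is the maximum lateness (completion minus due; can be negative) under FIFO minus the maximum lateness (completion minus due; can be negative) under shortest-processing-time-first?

12

FIFO (arrival order): J1 J2 J3 J4 J5 J6 J7.
J1: 0→3, due 48, lateness -45
J2: 3→23, due 47, lateness -24
J3: 23→25, due 51, lateness -26
J4: 25→30, due 49, lateness -19
J5: 30→44, due 34, lateness 10
J6: 44→54, due 37, lateness 17
J7: 54→65, due 35, lateness 30
Maximum = 30.
SPT (increasing processing time): J3 J1 J4 J6 J7 J5 J2.
J3: 0→2, due 51, lateness -49
J1: 2→5, due 48, lateness -43
J4: 5→10, due 49, lateness -39
J6: 10→20, due 37, lateness -17
J7: 20→31, due 35, lateness -4
J5: 31→45, due 34, lateness 11
J2: 45→65, due 47, lateness 18
Maximum = 18.
Difference = 30 − 18 = 12.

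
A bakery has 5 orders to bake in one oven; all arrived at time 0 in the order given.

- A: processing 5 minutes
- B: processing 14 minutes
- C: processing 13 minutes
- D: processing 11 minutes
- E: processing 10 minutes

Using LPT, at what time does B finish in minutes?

14

LPT (decreasing processing time): B C D E A.
B: 0→14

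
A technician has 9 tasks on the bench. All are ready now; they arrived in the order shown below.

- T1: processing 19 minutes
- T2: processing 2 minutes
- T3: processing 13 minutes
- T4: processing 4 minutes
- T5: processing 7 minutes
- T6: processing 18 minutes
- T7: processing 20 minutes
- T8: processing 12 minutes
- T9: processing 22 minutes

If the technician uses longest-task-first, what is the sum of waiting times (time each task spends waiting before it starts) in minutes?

LPT (decreasing processing time): T9 T7 T1 T6 T3 T8 T5 T4 T2.
T9: waits 0, runs 0→22
T7: waits 22, runs 22→42
T1: waits 42, runs 42→61
T6: waits 61, runs 61→79
T3: waits 79, runs 79→92
T8: waits 92, runs 92→104
T5: waits 104, runs 104→111
T4: waits 111, runs 111→115
T2: waits 115, runs 115→117
Sum = 0+22+42+61+79+92+104+111+115 = 626.

626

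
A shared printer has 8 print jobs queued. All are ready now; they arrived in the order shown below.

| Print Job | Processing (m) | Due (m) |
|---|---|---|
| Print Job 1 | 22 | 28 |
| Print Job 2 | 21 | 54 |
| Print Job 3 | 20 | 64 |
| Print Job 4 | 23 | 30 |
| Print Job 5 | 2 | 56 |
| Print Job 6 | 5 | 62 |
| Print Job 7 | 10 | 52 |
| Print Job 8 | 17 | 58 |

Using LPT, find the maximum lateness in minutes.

64

LPT (decreasing processing time): Print Job 4 Print Job 1 Print Job 2 Print Job 3 Print Job 8 Print Job 7 Print Job 6 Print Job 5.
Print Job 4: 0→23, due 30, lateness -7
Print Job 1: 23→45, due 28, lateness 17
Print Job 2: 45→66, due 54, lateness 12
Print Job 3: 66→86, due 64, lateness 22
Print Job 8: 86→103, due 58, lateness 45
Print Job 7: 103→113, due 52, lateness 61
Print Job 6: 113→118, due 62, lateness 56
Print Job 5: 118→120, due 56, lateness 64
Maximum = 64.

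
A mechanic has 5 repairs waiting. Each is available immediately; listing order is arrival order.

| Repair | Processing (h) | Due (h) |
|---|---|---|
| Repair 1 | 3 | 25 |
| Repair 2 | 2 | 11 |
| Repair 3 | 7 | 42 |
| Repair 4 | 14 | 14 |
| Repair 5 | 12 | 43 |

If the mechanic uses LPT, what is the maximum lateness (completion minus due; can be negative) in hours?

27

LPT (decreasing processing time): Repair 4 Repair 5 Repair 3 Repair 1 Repair 2.
Repair 4: 0→14, due 14, lateness 0
Repair 5: 14→26, due 43, lateness -17
Repair 3: 26→33, due 42, lateness -9
Repair 1: 33→36, due 25, lateness 11
Repair 2: 36→38, due 11, lateness 27
Maximum = 27.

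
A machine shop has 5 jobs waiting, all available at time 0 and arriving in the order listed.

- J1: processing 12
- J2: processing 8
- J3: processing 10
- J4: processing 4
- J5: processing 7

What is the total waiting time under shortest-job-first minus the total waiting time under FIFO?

-33

SPT (increasing processing time): J4 J5 J2 J3 J1.
J4: waits 0, runs 0→4
J5: waits 4, runs 4→11
J2: waits 11, runs 11→19
J3: waits 19, runs 19→29
J1: waits 29, runs 29→41
Sum = 0+4+11+19+29 = 63.
FIFO (arrival order): J1 J2 J3 J4 J5.
J1: waits 0, runs 0→12
J2: waits 12, runs 12→20
J3: waits 20, runs 20→30
J4: waits 30, runs 30→34
J5: waits 34, runs 34→41
Sum = 0+12+20+30+34 = 96.
Difference = 63 − 96 = -33.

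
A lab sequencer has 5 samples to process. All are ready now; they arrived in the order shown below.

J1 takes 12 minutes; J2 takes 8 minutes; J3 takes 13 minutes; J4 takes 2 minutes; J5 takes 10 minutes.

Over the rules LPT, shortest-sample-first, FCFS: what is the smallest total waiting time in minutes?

64

LPT (decreasing processing time): J3 J1 J5 J2 J4.
J3: waits 0, runs 0→13
J1: waits 13, runs 13→25
J5: waits 25, runs 25→35
J2: waits 35, runs 35→43
J4: waits 43, runs 43→45
Sum = 0+13+25+35+43 = 116.
SPT (increasing processing time): J4 J2 J5 J1 J3.
J4: waits 0, runs 0→2
J2: waits 2, runs 2→10
J5: waits 10, runs 10→20
J1: waits 20, runs 20→32
J3: waits 32, runs 32→45
Sum = 0+2+10+20+32 = 64.
FIFO (arrival order): J1 J2 J3 J4 J5.
J1: waits 0, runs 0→12
J2: waits 12, runs 12→20
J3: waits 20, runs 20→33
J4: waits 33, runs 33→35
J5: waits 35, runs 35→45
Sum = 0+12+20+33+35 = 100.
LPT 116, SPT 64, FIFO 100 → minimum 64.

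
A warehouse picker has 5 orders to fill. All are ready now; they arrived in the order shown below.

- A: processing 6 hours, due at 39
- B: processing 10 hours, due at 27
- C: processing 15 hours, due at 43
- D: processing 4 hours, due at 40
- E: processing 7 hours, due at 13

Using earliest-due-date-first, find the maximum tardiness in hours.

EDD (increasing due date): E B A D C.
E: 0→7, due 13, tardiness 0
B: 7→17, due 27, tardiness 0
A: 17→23, due 39, tardiness 0
D: 23→27, due 40, tardiness 0
C: 27→42, due 43, tardiness 0
Maximum = 0.

0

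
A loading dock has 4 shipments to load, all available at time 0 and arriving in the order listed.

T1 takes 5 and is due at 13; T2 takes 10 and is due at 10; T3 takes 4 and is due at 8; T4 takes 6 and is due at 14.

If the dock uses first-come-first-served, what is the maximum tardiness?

FIFO (arrival order): T1 T2 T3 T4.
T1: 0→5, due 13, tardiness 0
T2: 5→15, due 10, tardiness 5
T3: 15→19, due 8, tardiness 11
T4: 19→25, due 14, tardiness 11
Maximum = 11.

11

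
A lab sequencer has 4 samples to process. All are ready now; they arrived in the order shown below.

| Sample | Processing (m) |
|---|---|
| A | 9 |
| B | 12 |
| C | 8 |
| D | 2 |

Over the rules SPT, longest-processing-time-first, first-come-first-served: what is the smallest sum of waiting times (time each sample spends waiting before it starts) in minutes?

SPT (increasing processing time): D C A B.
D: waits 0, runs 0→2
C: waits 2, runs 2→10
A: waits 10, runs 10→19
B: waits 19, runs 19→31
Sum = 0+2+10+19 = 31.
LPT (decreasing processing time): B A C D.
B: waits 0, runs 0→12
A: waits 12, runs 12→21
C: waits 21, runs 21→29
D: waits 29, runs 29→31
Sum = 0+12+21+29 = 62.
FIFO (arrival order): A B C D.
A: waits 0, runs 0→9
B: waits 9, runs 9→21
C: waits 21, runs 21→29
D: waits 29, runs 29→31
Sum = 0+9+21+29 = 59.
SPT 31, LPT 62, FIFO 59 → minimum 31.

31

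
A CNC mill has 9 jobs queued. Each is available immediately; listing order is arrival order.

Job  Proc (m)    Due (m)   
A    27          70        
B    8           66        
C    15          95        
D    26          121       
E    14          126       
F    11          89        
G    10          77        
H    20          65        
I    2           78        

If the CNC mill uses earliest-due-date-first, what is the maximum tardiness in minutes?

EDD (increasing due date): H B A G I F C D E.
H: 0→20, due 65, tardiness 0
B: 20→28, due 66, tardiness 0
A: 28→55, due 70, tardiness 0
G: 55→65, due 77, tardiness 0
I: 65→67, due 78, tardiness 0
F: 67→78, due 89, tardiness 0
C: 78→93, due 95, tardiness 0
D: 93→119, due 121, tardiness 0
E: 119→133, due 126, tardiness 7
Maximum = 7.

7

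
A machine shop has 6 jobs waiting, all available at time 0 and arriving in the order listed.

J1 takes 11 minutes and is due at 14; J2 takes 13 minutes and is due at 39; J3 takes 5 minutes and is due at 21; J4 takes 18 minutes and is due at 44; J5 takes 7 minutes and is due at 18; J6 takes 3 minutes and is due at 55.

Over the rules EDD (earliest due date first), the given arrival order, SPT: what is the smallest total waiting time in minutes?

91

EDD (increasing due date): J1 J5 J3 J2 J4 J6.
J1: waits 0, runs 0→11
J5: waits 11, runs 11→18
J3: waits 18, runs 18→23
J2: waits 23, runs 23→36
J4: waits 36, runs 36→54
J6: waits 54, runs 54→57
Sum = 0+11+18+23+36+54 = 142.
FIFO (arrival order): J1 J2 J3 J4 J5 J6.
J1: waits 0, runs 0→11
J2: waits 11, runs 11→24
J3: waits 24, runs 24→29
J4: waits 29, runs 29→47
J5: waits 47, runs 47→54
J6: waits 54, runs 54→57
Sum = 0+11+24+29+47+54 = 165.
SPT (increasing processing time): J6 J3 J5 J1 J2 J4.
J6: waits 0, runs 0→3
J3: waits 3, runs 3→8
J5: waits 8, runs 8→15
J1: waits 15, runs 15→26
J2: waits 26, runs 26→39
J4: waits 39, runs 39→57
Sum = 0+3+8+15+26+39 = 91.
EDD 142, FIFO 165, SPT 91 → minimum 91.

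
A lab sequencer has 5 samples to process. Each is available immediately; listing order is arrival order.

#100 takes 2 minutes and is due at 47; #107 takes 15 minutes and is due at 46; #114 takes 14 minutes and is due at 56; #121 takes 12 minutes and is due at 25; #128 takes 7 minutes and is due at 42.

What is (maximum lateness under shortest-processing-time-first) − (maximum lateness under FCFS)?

-14

SPT (increasing processing time): #100 #128 #121 #114 #107.
#100: 0→2, due 47, lateness -45
#128: 2→9, due 42, lateness -33
#121: 9→21, due 25, lateness -4
#114: 21→35, due 56, lateness -21
#107: 35→50, due 46, lateness 4
Maximum = 4.
FIFO (arrival order): #100 #107 #114 #121 #128.
#100: 0→2, due 47, lateness -45
#107: 2→17, due 46, lateness -29
#114: 17→31, due 56, lateness -25
#121: 31→43, due 25, lateness 18
#128: 43→50, due 42, lateness 8
Maximum = 18.
Difference = 4 − 18 = -14.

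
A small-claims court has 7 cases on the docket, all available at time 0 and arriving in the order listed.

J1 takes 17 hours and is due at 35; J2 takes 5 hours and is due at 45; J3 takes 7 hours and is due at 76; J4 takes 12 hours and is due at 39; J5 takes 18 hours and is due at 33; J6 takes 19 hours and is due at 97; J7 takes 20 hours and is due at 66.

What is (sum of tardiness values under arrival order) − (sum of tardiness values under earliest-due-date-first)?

35

FIFO (arrival order): J1 J2 J3 J4 J5 J6 J7.
J1: 0→17, due 35, tardiness 0
J2: 17→22, due 45, tardiness 0
J3: 22→29, due 76, tardiness 0
J4: 29→41, due 39, tardiness 2
J5: 41→59, due 33, tardiness 26
J6: 59→78, due 97, tardiness 0
J7: 78→98, due 66, tardiness 32
Sum = 0+0+0+2+26+0+32 = 60.
EDD (increasing due date): J5 J1 J4 J2 J7 J3 J6.
J5: 0→18, due 33, tardiness 0
J1: 18→35, due 35, tardiness 0
J4: 35→47, due 39, tardiness 8
J2: 47→52, due 45, tardiness 7
J7: 52→72, due 66, tardiness 6
J3: 72→79, due 76, tardiness 3
J6: 79→98, due 97, tardiness 1
Sum = 0+0+8+7+6+3+1 = 25.
Difference = 60 − 25 = 35.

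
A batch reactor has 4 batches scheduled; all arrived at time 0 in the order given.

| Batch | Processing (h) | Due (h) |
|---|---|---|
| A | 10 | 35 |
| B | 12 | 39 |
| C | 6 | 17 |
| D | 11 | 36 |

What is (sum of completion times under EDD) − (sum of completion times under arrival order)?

EDD (increasing due date): C A D B.
C: 0→6
A: 6→16
D: 16→27
B: 27→39
Sum = 6+16+27+39 = 88.
FIFO (arrival order): A B C D.
A: 0→10
B: 10→22
C: 22→28
D: 28→39
Sum = 10+22+28+39 = 99.
Difference = 88 − 99 = -11.

-11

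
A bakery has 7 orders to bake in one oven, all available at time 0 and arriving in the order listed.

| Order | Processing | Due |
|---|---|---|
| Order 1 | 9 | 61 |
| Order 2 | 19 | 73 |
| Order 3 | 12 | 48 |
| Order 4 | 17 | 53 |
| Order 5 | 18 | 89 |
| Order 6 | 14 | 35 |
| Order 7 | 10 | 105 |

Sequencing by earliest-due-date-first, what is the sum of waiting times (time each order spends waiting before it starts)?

EDD (increasing due date): Order 6 Order 3 Order 4 Order 1 Order 2 Order 5 Order 7.
Order 6: waits 0, runs 0→14
Order 3: waits 14, runs 14→26
Order 4: waits 26, runs 26→43
Order 1: waits 43, runs 43→52
Order 2: waits 52, runs 52→71
Order 5: waits 71, runs 71→89
Order 7: waits 89, runs 89→99
Sum = 0+14+26+43+52+71+89 = 295.

295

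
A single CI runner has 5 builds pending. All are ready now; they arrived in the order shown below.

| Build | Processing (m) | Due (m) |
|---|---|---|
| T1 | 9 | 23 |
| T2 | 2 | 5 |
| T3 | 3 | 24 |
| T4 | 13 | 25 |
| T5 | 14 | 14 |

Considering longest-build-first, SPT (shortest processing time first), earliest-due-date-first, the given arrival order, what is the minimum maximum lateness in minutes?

16

LPT (decreasing processing time): T5 T4 T1 T3 T2.
T5: 0→14, due 14, lateness 0
T4: 14→27, due 25, lateness 2
T1: 27→36, due 23, lateness 13
T3: 36→39, due 24, lateness 15
T2: 39→41, due 5, lateness 36
Maximum = 36.
SPT (increasing processing time): T2 T3 T1 T4 T5.
T2: 0→2, due 5, lateness -3
T3: 2→5, due 24, lateness -19
T1: 5→14, due 23, lateness -9
T4: 14→27, due 25, lateness 2
T5: 27→41, due 14, lateness 27
Maximum = 27.
EDD (increasing due date): T2 T5 T1 T3 T4.
T2: 0→2, due 5, lateness -3
T5: 2→16, due 14, lateness 2
T1: 16→25, due 23, lateness 2
T3: 25→28, due 24, lateness 4
T4: 28→41, due 25, lateness 16
Maximum = 16.
FIFO (arrival order): T1 T2 T3 T4 T5.
T1: 0→9, due 23, lateness -14
T2: 9→11, due 5, lateness 6
T3: 11→14, due 24, lateness -10
T4: 14→27, due 25, lateness 2
T5: 27→41, due 14, lateness 27
Maximum = 27.
LPT 36, SPT 27, EDD 16, FIFO 27 → minimum 16.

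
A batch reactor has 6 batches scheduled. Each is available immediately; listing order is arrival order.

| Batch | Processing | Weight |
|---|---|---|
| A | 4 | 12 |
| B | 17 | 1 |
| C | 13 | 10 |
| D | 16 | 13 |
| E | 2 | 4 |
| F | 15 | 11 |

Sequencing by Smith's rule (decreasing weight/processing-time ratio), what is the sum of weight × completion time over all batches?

WSPT (decreasing weight/processing-time ratio): A E D C F B.
A: finishes 4, weight 12, w·C = 48
E: finishes 6, weight 4, w·C = 24
D: finishes 22, weight 13, w·C = 286
C: finishes 35, weight 10, w·C = 350
F: finishes 50, weight 11, w·C = 550
B: finishes 67, weight 1, w·C = 67
Sum = 48+24+286+350+550+67 = 1325.

1325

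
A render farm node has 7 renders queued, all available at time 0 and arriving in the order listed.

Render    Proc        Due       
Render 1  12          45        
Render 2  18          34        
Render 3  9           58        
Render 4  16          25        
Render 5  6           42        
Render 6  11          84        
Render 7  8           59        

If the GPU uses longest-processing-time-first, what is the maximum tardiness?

38

LPT (decreasing processing time): Render 2 Render 4 Render 1 Render 6 Render 3 Render 7 Render 5.
Render 2: 0→18, due 34, tardiness 0
Render 4: 18→34, due 25, tardiness 9
Render 1: 34→46, due 45, tardiness 1
Render 6: 46→57, due 84, tardiness 0
Render 3: 57→66, due 58, tardiness 8
Render 7: 66→74, due 59, tardiness 15
Render 5: 74→80, due 42, tardiness 38
Maximum = 38.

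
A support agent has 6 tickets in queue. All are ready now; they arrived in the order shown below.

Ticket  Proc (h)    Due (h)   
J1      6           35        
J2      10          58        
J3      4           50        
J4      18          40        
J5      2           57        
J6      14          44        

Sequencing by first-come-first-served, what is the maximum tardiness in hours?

FIFO (arrival order): J1 J2 J3 J4 J5 J6.
J1: 0→6, due 35, tardiness 0
J2: 6→16, due 58, tardiness 0
J3: 16→20, due 50, tardiness 0
J4: 20→38, due 40, tardiness 0
J5: 38→40, due 57, tardiness 0
J6: 40→54, due 44, tardiness 10
Maximum = 10.

10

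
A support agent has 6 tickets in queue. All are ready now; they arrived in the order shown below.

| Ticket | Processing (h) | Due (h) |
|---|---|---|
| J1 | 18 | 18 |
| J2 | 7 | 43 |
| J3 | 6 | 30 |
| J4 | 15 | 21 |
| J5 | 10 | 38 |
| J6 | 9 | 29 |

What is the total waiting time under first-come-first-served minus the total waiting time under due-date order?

-23

FIFO (arrival order): J1 J2 J3 J4 J5 J6.
J1: waits 0, runs 0→18
J2: waits 18, runs 18→25
J3: waits 25, runs 25→31
J4: waits 31, runs 31→46
J5: waits 46, runs 46→56
J6: waits 56, runs 56→65
Sum = 0+18+25+31+46+56 = 176.
EDD (increasing due date): J1 J4 J6 J3 J5 J2.
J1: waits 0, runs 0→18
J4: waits 18, runs 18→33
J6: waits 33, runs 33→42
J3: waits 42, runs 42→48
J5: waits 48, runs 48→58
J2: waits 58, runs 58→65
Sum = 0+18+33+42+48+58 = 199.
Difference = 176 − 199 = -23.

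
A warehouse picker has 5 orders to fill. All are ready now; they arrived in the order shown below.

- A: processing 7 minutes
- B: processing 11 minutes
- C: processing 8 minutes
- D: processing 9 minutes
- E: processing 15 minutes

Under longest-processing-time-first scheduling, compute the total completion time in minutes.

169

LPT (decreasing processing time): E B D C A.
E: 0→15
B: 15→26
D: 26→35
C: 35→43
A: 43→50
Sum = 15+26+35+43+50 = 169.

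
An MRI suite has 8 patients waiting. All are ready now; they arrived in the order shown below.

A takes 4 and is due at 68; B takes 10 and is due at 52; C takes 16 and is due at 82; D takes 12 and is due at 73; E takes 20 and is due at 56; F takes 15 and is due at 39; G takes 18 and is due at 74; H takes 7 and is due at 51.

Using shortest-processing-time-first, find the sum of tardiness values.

SPT (increasing processing time): A H B D F C G E.
A: 0→4, due 68, tardiness 0
H: 4→11, due 51, tardiness 0
B: 11→21, due 52, tardiness 0
D: 21→33, due 73, tardiness 0
F: 33→48, due 39, tardiness 9
C: 48→64, due 82, tardiness 0
G: 64→82, due 74, tardiness 8
E: 82→102, due 56, tardiness 46
Sum = 0+0+0+0+9+0+8+46 = 63.

63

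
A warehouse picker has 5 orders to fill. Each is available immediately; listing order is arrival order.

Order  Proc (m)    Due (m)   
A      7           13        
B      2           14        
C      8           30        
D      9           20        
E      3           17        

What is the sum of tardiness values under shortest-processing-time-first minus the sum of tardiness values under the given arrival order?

SPT (increasing processing time): B E A C D.
B: 0→2, due 14, tardiness 0
E: 2→5, due 17, tardiness 0
A: 5→12, due 13, tardiness 0
C: 12→20, due 30, tardiness 0
D: 20→29, due 20, tardiness 9
Sum = 0+0+0+0+9 = 9.
FIFO (arrival order): A B C D E.
A: 0→7, due 13, tardiness 0
B: 7→9, due 14, tardiness 0
C: 9→17, due 30, tardiness 0
D: 17→26, due 20, tardiness 6
E: 26→29, due 17, tardiness 12
Sum = 0+0+0+6+12 = 18.
Difference = 9 − 18 = -9.

-9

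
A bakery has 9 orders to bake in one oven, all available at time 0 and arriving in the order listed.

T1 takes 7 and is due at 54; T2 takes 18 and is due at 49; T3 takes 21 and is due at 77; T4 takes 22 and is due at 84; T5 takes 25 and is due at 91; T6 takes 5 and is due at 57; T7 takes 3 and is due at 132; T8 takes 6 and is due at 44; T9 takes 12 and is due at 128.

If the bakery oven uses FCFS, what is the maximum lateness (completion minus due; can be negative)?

63

FIFO (arrival order): T1 T2 T3 T4 T5 T6 T7 T8 T9.
T1: 0→7, due 54, lateness -47
T2: 7→25, due 49, lateness -24
T3: 25→46, due 77, lateness -31
T4: 46→68, due 84, lateness -16
T5: 68→93, due 91, lateness 2
T6: 93→98, due 57, lateness 41
T7: 98→101, due 132, lateness -31
T8: 101→107, due 44, lateness 63
T9: 107→119, due 128, lateness -9
Maximum = 63.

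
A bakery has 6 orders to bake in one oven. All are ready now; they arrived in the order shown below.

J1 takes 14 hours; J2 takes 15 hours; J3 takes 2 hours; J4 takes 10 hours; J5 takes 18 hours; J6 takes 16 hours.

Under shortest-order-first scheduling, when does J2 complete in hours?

SPT (increasing processing time): J3 J4 J1 J2 J6 J5.
J3: 0→2
J4: 2→12
J1: 12→26
J2: 26→41

41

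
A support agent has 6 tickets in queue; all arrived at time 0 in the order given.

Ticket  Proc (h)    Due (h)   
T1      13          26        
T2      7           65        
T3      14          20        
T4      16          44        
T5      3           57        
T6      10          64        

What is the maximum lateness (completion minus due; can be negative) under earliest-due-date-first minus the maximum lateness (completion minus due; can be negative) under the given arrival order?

-13

EDD (increasing due date): T3 T1 T4 T5 T6 T2.
T3: 0→14, due 20, lateness -6
T1: 14→27, due 26, lateness 1
T4: 27→43, due 44, lateness -1
T5: 43→46, due 57, lateness -11
T6: 46→56, due 64, lateness -8
T2: 56→63, due 65, lateness -2
Maximum = 1.
FIFO (arrival order): T1 T2 T3 T4 T5 T6.
T1: 0→13, due 26, lateness -13
T2: 13→20, due 65, lateness -45
T3: 20→34, due 20, lateness 14
T4: 34→50, due 44, lateness 6
T5: 50→53, due 57, lateness -4
T6: 53→63, due 64, lateness -1
Maximum = 14.
Difference = 1 − 14 = -13.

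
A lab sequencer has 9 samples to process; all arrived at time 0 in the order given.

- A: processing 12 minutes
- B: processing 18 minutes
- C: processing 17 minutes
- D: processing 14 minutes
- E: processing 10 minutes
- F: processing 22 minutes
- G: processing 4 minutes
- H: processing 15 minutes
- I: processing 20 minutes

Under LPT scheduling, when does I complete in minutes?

42

LPT (decreasing processing time): F I B C H D A E G.
F: 0→22
I: 22→42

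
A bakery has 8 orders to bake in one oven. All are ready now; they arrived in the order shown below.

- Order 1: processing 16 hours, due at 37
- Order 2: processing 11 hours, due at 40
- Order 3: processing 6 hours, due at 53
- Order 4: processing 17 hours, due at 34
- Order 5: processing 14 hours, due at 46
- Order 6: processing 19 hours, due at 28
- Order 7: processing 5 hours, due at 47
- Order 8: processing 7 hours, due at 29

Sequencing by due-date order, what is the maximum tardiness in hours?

42

EDD (increasing due date): Order 6 Order 8 Order 4 Order 1 Order 2 Order 5 Order 7 Order 3.
Order 6: 0→19, due 28, tardiness 0
Order 8: 19→26, due 29, tardiness 0
Order 4: 26→43, due 34, tardiness 9
Order 1: 43→59, due 37, tardiness 22
Order 2: 59→70, due 40, tardiness 30
Order 5: 70→84, due 46, tardiness 38
Order 7: 84→89, due 47, tardiness 42
Order 3: 89→95, due 53, tardiness 42
Maximum = 42.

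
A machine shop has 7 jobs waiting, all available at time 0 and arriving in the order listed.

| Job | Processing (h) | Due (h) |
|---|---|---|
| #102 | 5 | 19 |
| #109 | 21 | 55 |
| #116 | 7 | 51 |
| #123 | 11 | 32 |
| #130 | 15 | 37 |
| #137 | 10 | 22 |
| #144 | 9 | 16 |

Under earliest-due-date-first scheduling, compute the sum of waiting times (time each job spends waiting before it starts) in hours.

189

EDD (increasing due date): #144 #102 #137 #123 #130 #116 #109.
#144: waits 0, runs 0→9
#102: waits 9, runs 9→14
#137: waits 14, runs 14→24
#123: waits 24, runs 24→35
#130: waits 35, runs 35→50
#116: waits 50, runs 50→57
#109: waits 57, runs 57→78
Sum = 0+9+14+24+35+50+57 = 189.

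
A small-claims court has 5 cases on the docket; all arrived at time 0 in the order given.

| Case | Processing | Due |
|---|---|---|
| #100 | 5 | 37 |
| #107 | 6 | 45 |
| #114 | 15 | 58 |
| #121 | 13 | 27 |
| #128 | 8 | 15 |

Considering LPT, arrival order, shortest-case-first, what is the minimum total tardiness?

9

LPT (decreasing processing time): #114 #121 #128 #107 #100.
#114: 0→15, due 58, tardiness 0
#121: 15→28, due 27, tardiness 1
#128: 28→36, due 15, tardiness 21
#107: 36→42, due 45, tardiness 0
#100: 42→47, due 37, tardiness 10
Sum = 0+1+21+0+10 = 32.
FIFO (arrival order): #100 #107 #114 #121 #128.
#100: 0→5, due 37, tardiness 0
#107: 5→11, due 45, tardiness 0
#114: 11→26, due 58, tardiness 0
#121: 26→39, due 27, tardiness 12
#128: 39→47, due 15, tardiness 32
Sum = 0+0+0+12+32 = 44.
SPT (increasing processing time): #100 #107 #128 #121 #114.
#100: 0→5, due 37, tardiness 0
#107: 5→11, due 45, tardiness 0
#128: 11→19, due 15, tardiness 4
#121: 19→32, due 27, tardiness 5
#114: 32→47, due 58, tardiness 0
Sum = 0+0+4+5+0 = 9.
LPT 32, FIFO 44, SPT 9 → minimum 9.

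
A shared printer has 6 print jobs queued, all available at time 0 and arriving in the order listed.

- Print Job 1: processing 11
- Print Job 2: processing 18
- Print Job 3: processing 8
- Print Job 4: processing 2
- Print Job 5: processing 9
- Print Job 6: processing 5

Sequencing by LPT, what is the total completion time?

235

LPT (decreasing processing time): Print Job 2 Print Job 1 Print Job 5 Print Job 3 Print Job 6 Print Job 4.
Print Job 2: 0→18
Print Job 1: 18→29
Print Job 5: 29→38
Print Job 3: 38→46
Print Job 6: 46→51
Print Job 4: 51→53
Sum = 18+29+38+46+51+53 = 235.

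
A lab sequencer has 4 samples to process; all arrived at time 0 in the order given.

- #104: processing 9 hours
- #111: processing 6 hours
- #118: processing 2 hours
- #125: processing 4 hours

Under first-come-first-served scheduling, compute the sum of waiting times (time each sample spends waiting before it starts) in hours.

41

FIFO (arrival order): #104 #111 #118 #125.
#104: waits 0, runs 0→9
#111: waits 9, runs 9→15
#118: waits 15, runs 15→17
#125: waits 17, runs 17→21
Sum = 0+9+15+17 = 41.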